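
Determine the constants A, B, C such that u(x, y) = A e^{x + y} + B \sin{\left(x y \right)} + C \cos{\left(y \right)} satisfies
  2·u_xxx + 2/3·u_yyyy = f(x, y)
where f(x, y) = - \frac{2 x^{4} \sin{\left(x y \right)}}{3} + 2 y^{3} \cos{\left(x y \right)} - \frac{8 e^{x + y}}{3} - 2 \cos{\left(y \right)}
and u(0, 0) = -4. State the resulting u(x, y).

Answer: u(x, y) = - e^{x + y} - \sin{\left(x y \right)} - 3 \cos{\left(y \right)}

Derivation:
Substitute the ansatz u = A e^{x + y} + B \sin{\left(x y \right)} + C \cos{\left(y \right)} into the left-hand side.
Derivatives of the ansatz:
  u_xxx = A e^{x} e^{y} - B y^{3} \cos{\left(x y \right)}
  u_yyyy = A e^{x} e^{y} + B x^{4} \sin{\left(x y \right)} + C \cos{\left(y \right)}
Term by term:
  2·u_xxx = 2 A e^{x} e^{y} - 2 B y^{3} \cos{\left(x y \right)}
  2/3·u_yyyy = \frac{2 A e^{x} e^{y}}{3} + \frac{2 B x^{4} \sin{\left(x y \right)}}{3} + \frac{2 C \cos{\left(y \right)}}{3}
So the left-hand side equals
  \frac{8 A e^{x} e^{y}}{3} + \frac{2 B x^{4} \sin{\left(x y \right)}}{3} - 2 B y^{3} \cos{\left(x y \right)} + \frac{2 C \cos{\left(y \right)}}{3}
This must equal f(x, y) identically; expanded, f = - \frac{2 x^{4} \sin{\left(x y \right)}}{3} + 2 y^{3} \cos{\left(x y \right)} - \frac{8 e^{x} e^{y}}{3} - 2 \cos{\left(y \right)}.
Matching coefficients of the independent functions:
  [x^{4} \sin{\left(x y \right)}]:  \frac{2 B}{3} = - \frac{2}{3}
  [y^{3} \cos{\left(x y \right)}]:  - 2 B = 2
  [e^{x} e^{y}]:  \frac{8 A}{3} = - \frac{8}{3}
  [\cos{\left(y \right)}]:  \frac{2 C}{3} = -2
Solving: A = -1, B = -1, C = -3.
Check against the point condition:
  u(0, 0) = -4  ⟹  A + C = -4  ✓
Hence u(x, y) = - e^{x + y} - \sin{\left(x y \right)} - 3 \cos{\left(y \right)}.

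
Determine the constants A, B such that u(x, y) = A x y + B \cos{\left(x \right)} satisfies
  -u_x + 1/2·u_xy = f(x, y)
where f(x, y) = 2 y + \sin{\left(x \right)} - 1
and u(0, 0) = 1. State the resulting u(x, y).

Substitute the ansatz u = A x y + B \cos{\left(x \right)} into the left-hand side.
Derivatives of the ansatz:
  u_x = A y - B \sin{\left(x \right)}
  u_xy = A
Term by term:
  -u_x = - A y + B \sin{\left(x \right)}
  1/2·u_xy = \frac{A}{2}
So the left-hand side equals
  - A y + \frac{A}{2} + B \sin{\left(x \right)}
This must equal f(x, y) = 2 y + \sin{\left(x \right)} - 1 identically.
Matching coefficients of the independent functions:
  [constant term]:  \frac{A}{2} = -1
  [y]:  - A = 2
  [\sin{\left(x \right)}]:  B = 1
Solving: A = -2, B = 1.
Check against the point condition:
  u(0, 0) = 1  ⟹  B = 1  ✓
Hence u(x, y) = - 2 x y + \cos{\left(x \right)}.

Answer: u(x, y) = - 2 x y + \cos{\left(x \right)}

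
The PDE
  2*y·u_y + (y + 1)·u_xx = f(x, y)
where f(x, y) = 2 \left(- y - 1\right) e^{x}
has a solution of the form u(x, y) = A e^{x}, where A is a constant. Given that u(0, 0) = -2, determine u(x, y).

Answer: u(x, y) = - 2 e^{x}

Derivation:
Substitute the ansatz u = A e^{x} into the left-hand side.
Derivatives of the ansatz:
  u_y = 0
  u_xx = A e^{x}
Term by term:
  2*y·u_y = 0
  (y + 1)·u_xx = A y e^{x} + A e^{x}
So the left-hand side equals
  A y e^{x} + A e^{x}
This must equal f(x, y) identically; expanded, f = - 2 y e^{x} - 2 e^{x}.
Matching coefficients of the independent functions:
  [y e^{x}, e^{x}]:  A = -2
Solving: A = -2.
Check against the point condition:
  u(0, 0) = -2  ⟹  A = -2  ✓
Hence u(x, y) = - 2 e^{x}.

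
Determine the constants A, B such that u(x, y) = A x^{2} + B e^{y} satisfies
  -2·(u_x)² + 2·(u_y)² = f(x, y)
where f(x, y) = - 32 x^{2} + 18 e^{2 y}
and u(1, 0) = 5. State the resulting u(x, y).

Substitute the ansatz u = A x^{2} + B e^{y} into the left-hand side.
Derivatives of the ansatz:
  u_x = 2 A x
  u_y = B e^{y}
Term by term:
  -2·(u_x)² = - 8 A^{2} x^{2}
  2·(u_y)² = 2 B^{2} e^{2 y}
So the left-hand side equals
  - 8 A^{2} x^{2} + 2 B^{2} e^{2 y}
This must equal f(x, y) = - 32 x^{2} + 18 e^{2 y} identically.
Matching coefficients of the independent functions:
  [x^{2}]:  - 8 A^{2} = -32
  [e^{2 y}]:  2 B^{2} = 18
These equations allow (A, B) = (-2, -3) or (-2, 3) or (2, -3) or (2, 3).
Impose the point condition(s):
  u(1, 0) = 5  ⟹  A + B = 5
Only A = 2, B = 3 satisfies everything.
Hence u(x, y) = 2 x^{2} + 3 e^{y}.

Answer: u(x, y) = 2 x^{2} + 3 e^{y}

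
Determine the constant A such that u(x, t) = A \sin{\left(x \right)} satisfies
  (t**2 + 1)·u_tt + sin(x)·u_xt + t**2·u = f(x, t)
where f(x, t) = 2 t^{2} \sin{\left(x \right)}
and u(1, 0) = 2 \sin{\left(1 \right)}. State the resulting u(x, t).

Answer: u(x, t) = 2 \sin{\left(x \right)}

Derivation:
Substitute the ansatz u = A \sin{\left(x \right)} into the left-hand side.
Derivatives of the ansatz:
  u_tt = 0
  u_xt = 0
Term by term:
  (t**2 + 1)·u_tt = 0
  sin(x)·u_xt = 0
  t**2·u = A t^{2} \sin{\left(x \right)}
So the left-hand side equals
  A t^{2} \sin{\left(x \right)}
This must equal f(x, t) = 2 t^{2} \sin{\left(x \right)} identically.
Matching coefficients of the independent functions:
  [t^{2} \sin{\left(x \right)}]:  A = 2
Solving: A = 2.
Check against the point condition:
  u(1, 0) = 2 \sin{\left(1 \right)}  ⟹  A \sin{\left(1 \right)} = 2 \sin{\left(1 \right)}  ✓
Hence u(x, t) = 2 \sin{\left(x \right)}.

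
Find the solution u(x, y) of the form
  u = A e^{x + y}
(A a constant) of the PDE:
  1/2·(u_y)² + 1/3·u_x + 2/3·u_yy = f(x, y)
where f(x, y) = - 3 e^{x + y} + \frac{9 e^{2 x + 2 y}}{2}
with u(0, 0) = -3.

Substitute the ansatz u = A e^{x + y} into the left-hand side.
Derivatives of the ansatz:
  u_y = A e^{x} e^{y}
  u_x = A e^{x} e^{y}
  u_yy = A e^{x} e^{y}
Term by term:
  1/2·(u_y)² = \frac{A^{2} e^{2 x} e^{2 y}}{2}
  1/3·u_x = \frac{A e^{x} e^{y}}{3}
  2/3·u_yy = \frac{2 A e^{x} e^{y}}{3}
So the left-hand side equals
  \frac{A^{2} e^{2 x} e^{2 y}}{2} + A e^{x} e^{y}
This must equal f(x, y) identically; expanded, f = \frac{9 e^{2 x} e^{2 y}}{2} - 3 e^{x} e^{y}.
Matching coefficients of the independent functions:
  [e^{x} e^{y}]:  A = -3
  [e^{2 x} e^{2 y}]:  \frac{A^{2}}{2} = \frac{9}{2}
Solving: A = -3.
Check against the point condition:
  u(0, 0) = -3  ⟹  A = -3  ✓
Hence u(x, y) = - 3 e^{x + y}.

Answer: u(x, y) = - 3 e^{x + y}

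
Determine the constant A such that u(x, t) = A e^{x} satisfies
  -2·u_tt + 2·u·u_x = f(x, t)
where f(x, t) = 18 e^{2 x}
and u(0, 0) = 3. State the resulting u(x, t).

Substitute the ansatz u = A e^{x} into the left-hand side.
Derivatives of the ansatz:
  u_tt = 0
  u_x = A e^{x}
Term by term:
  -2·u_tt = 0
  2·u·u_x = 2 A^{2} e^{2 x}
So the left-hand side equals
  2 A^{2} e^{2 x}
This must equal f(x, t) = 18 e^{2 x} identically.
Matching coefficients of the independent functions:
  [e^{2 x}]:  2 A^{2} = 18
These equations allow (A) = (-3) or (3).
Impose the point condition(s):
  u(0, 0) = 3  ⟹  A = 3
Only A = 3 satisfies everything.
Hence u(x, t) = 3 e^{x}.

Answer: u(x, t) = 3 e^{x}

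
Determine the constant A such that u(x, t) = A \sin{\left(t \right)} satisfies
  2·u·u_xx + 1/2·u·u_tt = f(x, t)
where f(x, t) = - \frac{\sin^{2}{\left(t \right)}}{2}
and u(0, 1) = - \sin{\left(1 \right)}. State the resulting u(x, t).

Substitute the ansatz u = A \sin{\left(t \right)} into the left-hand side.
Derivatives of the ansatz:
  u_xx = 0
  u_tt = - A \sin{\left(t \right)}
Term by term:
  2·u·u_xx = 0
  1/2·u·u_tt = - \frac{A^{2} \sin^{2}{\left(t \right)}}{2}
So the left-hand side equals
  - \frac{A^{2} \sin^{2}{\left(t \right)}}{2}
This must equal f(x, t) = - \frac{\sin^{2}{\left(t \right)}}{2} identically.
Matching coefficients of the independent functions:
  [\sin^{2}{\left(t \right)}]:  - \frac{A^{2}}{2} = - \frac{1}{2}
These equations allow (A) = (-1) or (1).
Impose the point condition(s):
  u(0, 1) = - \sin{\left(1 \right)}  ⟹  A \sin{\left(1 \right)} = - \sin{\left(1 \right)}
Only A = -1 satisfies everything.
Hence u(x, t) = - \sin{\left(t \right)}.

Answer: u(x, t) = - \sin{\left(t \right)}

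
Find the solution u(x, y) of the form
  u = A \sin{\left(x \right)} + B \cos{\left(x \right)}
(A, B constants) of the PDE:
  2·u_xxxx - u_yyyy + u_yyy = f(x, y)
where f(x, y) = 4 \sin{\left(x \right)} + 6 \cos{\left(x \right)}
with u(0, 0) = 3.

Substitute the ansatz u = A \sin{\left(x \right)} + B \cos{\left(x \right)} into the left-hand side.
Derivatives of the ansatz:
  u_xxxx = A \sin{\left(x \right)} + B \cos{\left(x \right)}
  u_yyyy = 0
  u_yyy = 0
Term by term:
  2·u_xxxx = 2 A \sin{\left(x \right)} + 2 B \cos{\left(x \right)}
  -u_yyyy = 0
  u_yyy = 0
So the left-hand side equals
  2 A \sin{\left(x \right)} + 2 B \cos{\left(x \right)}
This must equal f(x, y) = 4 \sin{\left(x \right)} + 6 \cos{\left(x \right)} identically.
Matching coefficients of the independent functions:
  [\sin{\left(x \right)}]:  2 A = 4
  [\cos{\left(x \right)}]:  2 B = 6
Solving: A = 2, B = 3.
Check against the point condition:
  u(0, 0) = 3  ⟹  B = 3  ✓
Hence u(x, y) = 2 \sin{\left(x \right)} + 3 \cos{\left(x \right)}.

Answer: u(x, y) = 2 \sin{\left(x \right)} + 3 \cos{\left(x \right)}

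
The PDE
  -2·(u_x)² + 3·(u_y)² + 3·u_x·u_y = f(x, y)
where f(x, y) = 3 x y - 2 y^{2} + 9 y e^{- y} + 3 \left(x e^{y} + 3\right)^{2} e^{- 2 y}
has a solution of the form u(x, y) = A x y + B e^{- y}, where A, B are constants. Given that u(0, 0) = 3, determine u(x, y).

Answer: u(x, y) = - x y + 3 e^{- y}

Derivation:
Substitute the ansatz u = A x y + B e^{- y} into the left-hand side.
Derivatives of the ansatz:
  u_x = A y
  u_y = A x - B e^{- y}
Term by term:
  -2·(u_x)² = - 2 A^{2} y^{2}
  3·(u_y)² = 3 A^{2} x^{2} - 6 A B x e^{- y} + 3 B^{2} e^{- 2 y}
  3·u_x·u_y = 3 A^{2} x y - 3 A B y e^{- y}
So the left-hand side equals
  3 A^{2} x^{2} + 3 A^{2} x y - 2 A^{2} y^{2} - 6 A B x e^{- y} - 3 A B y e^{- y} + 3 B^{2} e^{- 2 y}
This must equal f(x, y) identically; expanded, f = 3 x^{2} + 3 x y + 18 x e^{- y} - 2 y^{2} + 9 y e^{- y} + 27 e^{- 2 y}.
Matching coefficients of the independent functions:
  [x^{2}, x y]:  3 A^{2} = 3
  [y^{2}]:  - 2 A^{2} = -2
  [x e^{- y}]:  - 6 A B = 18
  [y e^{- y}]:  - 3 A B = 9
  [e^{- 2 y}]:  3 B^{2} = 27
These equations allow (A, B) = (-1, 3) or (1, -3).
Impose the point condition(s):
  u(0, 0) = 3  ⟹  B = 3
Only A = -1, B = 3 satisfies everything.
Hence u(x, y) = - x y + 3 e^{- y}.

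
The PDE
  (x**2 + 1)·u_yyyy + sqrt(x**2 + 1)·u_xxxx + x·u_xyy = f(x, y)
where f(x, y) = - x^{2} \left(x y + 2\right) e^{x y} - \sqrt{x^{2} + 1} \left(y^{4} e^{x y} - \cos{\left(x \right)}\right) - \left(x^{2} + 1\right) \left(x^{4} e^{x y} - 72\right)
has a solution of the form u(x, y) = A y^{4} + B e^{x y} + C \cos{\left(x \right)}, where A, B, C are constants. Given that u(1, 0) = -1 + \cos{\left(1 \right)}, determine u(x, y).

Substitute the ansatz u = A y^{4} + B e^{x y} + C \cos{\left(x \right)} into the left-hand side.
Derivatives of the ansatz:
  u_yyyy = 24 A + B x^{4} e^{x y}
  u_xxxx = B y^{4} e^{x y} + C \cos{\left(x \right)}
  u_xyy = B x^{2} y e^{x y} + 2 B x e^{x y}
Term by term:
  (x**2 + 1)·u_yyyy = 24 A x^{2} + 24 A + B x^{6} e^{x y} + B x^{4} e^{x y}
  sqrt(x**2 + 1)·u_xxxx = B y^{4} \sqrt{x^{2} + 1} e^{x y} + C \sqrt{x^{2} + 1} \cos{\left(x \right)}
  x·u_xyy = B x^{3} y e^{x y} + 2 B x^{2} e^{x y}
So the left-hand side equals
  24 A x^{2} + 24 A + B x^{6} e^{x y} + B x^{4} e^{x y} + B x^{3} y e^{x y} + 2 B x^{2} e^{x y} + B y^{4} \sqrt{x^{2} + 1} e^{x y} + C \sqrt{x^{2} + 1} \cos{\left(x \right)}
This must equal f(x, y) identically; expanded, f = - x^{6} e^{x y} - x^{4} e^{x y} - x^{3} y e^{x y} - 2 x^{2} e^{x y} + 72 x^{2} - y^{4} \sqrt{x^{2} + 1} e^{x y} + \sqrt{x^{2} + 1} \cos{\left(x \right)} + 72.
Matching coefficients of the independent functions:
  [constant term, x^{2}]:  24 A = 72
  [x^{2} e^{x y}]:  2 B = -2
  [x^{4} e^{x y}, x^{6} e^{x y}, x^{3} y e^{x y}, y^{4} \sqrt{x^{2} + 1} e^{x y}]:  B = -1
  [\sqrt{x^{2} + 1} \cos{\left(x \right)}]:  C = 1
Solving: A = 3, B = -1, C = 1.
Check against the point condition:
  u(1, 0) = -1 + \cos{\left(1 \right)}  ⟹  B + C \cos{\left(1 \right)} = -1 + \cos{\left(1 \right)}  ✓
Hence u(x, y) = 3 y^{4} - e^{x y} + \cos{\left(x \right)}.

Answer: u(x, y) = 3 y^{4} - e^{x y} + \cos{\left(x \right)}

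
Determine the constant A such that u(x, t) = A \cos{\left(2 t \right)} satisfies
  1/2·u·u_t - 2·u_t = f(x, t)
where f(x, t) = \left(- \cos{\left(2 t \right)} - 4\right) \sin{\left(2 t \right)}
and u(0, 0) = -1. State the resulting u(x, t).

Answer: u(x, t) = - \cos{\left(2 t \right)}

Derivation:
Substitute the ansatz u = A \cos{\left(2 t \right)} into the left-hand side.
Derivatives of the ansatz:
  u_t = - 2 A \sin{\left(2 t \right)}
Term by term:
  1/2·u·u_t = - A^{2} \sin{\left(2 t \right)} \cos{\left(2 t \right)}
  -2·u_t = 4 A \sin{\left(2 t \right)}
So the left-hand side equals
  - A^{2} \sin{\left(2 t \right)} \cos{\left(2 t \right)} + 4 A \sin{\left(2 t \right)}
This must equal f(x, t) identically; expanded, f = - \sin{\left(2 t \right)} \cos{\left(2 t \right)} - 4 \sin{\left(2 t \right)}.
Matching coefficients of the independent functions:
  [\sin{\left(2 t \right)} \cos{\left(2 t \right)}]:  - A^{2} = -1
  [\sin{\left(2 t \right)}]:  4 A = -4
Solving: A = -1.
Check against the point condition:
  u(0, 0) = -1  ⟹  A = -1  ✓
Hence u(x, t) = - \cos{\left(2 t \right)}.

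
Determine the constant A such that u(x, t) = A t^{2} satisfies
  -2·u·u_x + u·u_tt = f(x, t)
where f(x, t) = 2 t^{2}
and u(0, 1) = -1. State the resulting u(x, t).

Substitute the ansatz u = A t^{2} into the left-hand side.
Derivatives of the ansatz:
  u_x = 0
  u_tt = 2 A
Term by term:
  -2·u·u_x = 0
  u·u_tt = 2 A^{2} t^{2}
So the left-hand side equals
  2 A^{2} t^{2}
This must equal f(x, t) = 2 t^{2} identically.
Matching coefficients of the independent functions:
  [t^{2}]:  2 A^{2} = 2
These equations allow (A) = (-1) or (1).
Impose the point condition(s):
  u(0, 1) = -1  ⟹  A = -1
Only A = -1 satisfies everything.
Hence u(x, t) = - t^{2}.

Answer: u(x, t) = - t^{2}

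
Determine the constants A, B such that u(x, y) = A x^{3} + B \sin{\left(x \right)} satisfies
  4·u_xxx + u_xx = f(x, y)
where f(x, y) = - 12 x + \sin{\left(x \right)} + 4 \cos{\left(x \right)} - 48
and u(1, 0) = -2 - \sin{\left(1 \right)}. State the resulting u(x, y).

Answer: u(x, y) = - 2 x^{3} - \sin{\left(x \right)}

Derivation:
Substitute the ansatz u = A x^{3} + B \sin{\left(x \right)} into the left-hand side.
Derivatives of the ansatz:
  u_xxx = 6 A - B \cos{\left(x \right)}
  u_xx = 6 A x - B \sin{\left(x \right)}
Term by term:
  4·u_xxx = 24 A - 4 B \cos{\left(x \right)}
  u_xx = 6 A x - B \sin{\left(x \right)}
So the left-hand side equals
  6 A x + 24 A - B \sin{\left(x \right)} - 4 B \cos{\left(x \right)}
This must equal f(x, y) = - 12 x + \sin{\left(x \right)} + 4 \cos{\left(x \right)} - 48 identically.
Matching coefficients of the independent functions:
  [constant term]:  24 A = -48
  [x]:  6 A = -12
  [\sin{\left(x \right)}]:  - B = 1
  [\cos{\left(x \right)}]:  - 4 B = 4
Solving: A = -2, B = -1.
Check against the point condition:
  u(1, 0) = -2 - \sin{\left(1 \right)}  ⟹  A + B \sin{\left(1 \right)} = -2 - \sin{\left(1 \right)}  ✓
Hence u(x, y) = - 2 x^{3} - \sin{\left(x \right)}.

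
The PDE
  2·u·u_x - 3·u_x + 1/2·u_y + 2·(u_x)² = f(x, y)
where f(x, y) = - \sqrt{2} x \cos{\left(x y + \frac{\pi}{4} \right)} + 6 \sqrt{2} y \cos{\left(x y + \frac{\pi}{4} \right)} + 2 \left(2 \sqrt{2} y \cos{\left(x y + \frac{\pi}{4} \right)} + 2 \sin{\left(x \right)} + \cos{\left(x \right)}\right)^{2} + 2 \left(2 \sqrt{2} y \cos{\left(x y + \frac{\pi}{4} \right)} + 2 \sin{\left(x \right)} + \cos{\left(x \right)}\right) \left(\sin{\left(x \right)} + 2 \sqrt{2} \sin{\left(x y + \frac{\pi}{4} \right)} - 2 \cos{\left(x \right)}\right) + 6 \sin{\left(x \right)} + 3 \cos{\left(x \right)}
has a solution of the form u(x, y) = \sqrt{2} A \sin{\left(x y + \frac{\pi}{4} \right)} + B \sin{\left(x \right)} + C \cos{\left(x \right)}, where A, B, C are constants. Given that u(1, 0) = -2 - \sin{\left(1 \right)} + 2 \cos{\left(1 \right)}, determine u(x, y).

Substitute the ansatz u = \sqrt{2} A \sin{\left(x y + \frac{\pi}{4} \right)} + B \sin{\left(x \right)} + C \cos{\left(x \right)} into the left-hand side.
Derivatives of the ansatz:
  u_x = \sqrt{2} A y \cos{\left(x y + \frac{\pi}{4} \right)} + B \cos{\left(x \right)} - C \sin{\left(x \right)}
  u_y = \sqrt{2} A x \cos{\left(x y + \frac{\pi}{4} \right)}
Term by term:
  2·u·u_x = 4 A^{2} y \sin{\left(x y + \frac{\pi}{4} \right)} \cos{\left(x y + \frac{\pi}{4} \right)} + 2 \sqrt{2} A B y \sin{\left(x \right)} \cos{\left(x y + \frac{\pi}{4} \right)} + 2 \sqrt{2} A B \sin{\left(x y + \frac{\pi}{4} \right)} \cos{\left(x \right)} + 2 \sqrt{2} A C y \cos{\left(x \right)} \cos{\left(x y + \frac{\pi}{4} \right)} - 2 \sqrt{2} A C \sin{\left(x \right)} \sin{\left(x y + \frac{\pi}{4} \right)} + 2 B^{2} \sin{\left(x \right)} \cos{\left(x \right)} - 2 B C \sin^{2}{\left(x \right)} + 2 B C \cos^{2}{\left(x \right)} - 2 C^{2} \sin{\left(x \right)} \cos{\left(x \right)}
  -3·u_x = - 3 \sqrt{2} A y \cos{\left(x y + \frac{\pi}{4} \right)} - 3 B \cos{\left(x \right)} + 3 C \sin{\left(x \right)}
  1/2·u_y = \frac{\sqrt{2} A x \cos{\left(x y + \frac{\pi}{4} \right)}}{2}
  2·(u_x)² = 4 A^{2} y^{2} \cos^{2}{\left(x y + \frac{\pi}{4} \right)} + 4 \sqrt{2} A B y \cos{\left(x \right)} \cos{\left(x y + \frac{\pi}{4} \right)} - 4 \sqrt{2} A C y \sin{\left(x \right)} \cos{\left(x y + \frac{\pi}{4} \right)} + 2 B^{2} \cos^{2}{\left(x \right)} - 4 B C \sin{\left(x \right)} \cos{\left(x \right)} + 2 C^{2} \sin^{2}{\left(x \right)}
So the left-hand side equals
  4 A^{2} y^{2} \cos^{2}{\left(x y + \frac{\pi}{4} \right)} + 4 A^{2} y \sin{\left(x y + \frac{\pi}{4} \right)} \cos{\left(x y + \frac{\pi}{4} \right)} + 2 \sqrt{2} A B y \sin{\left(x \right)} \cos{\left(x y + \frac{\pi}{4} \right)} + 4 \sqrt{2} A B y \cos{\left(x \right)} \cos{\left(x y + \frac{\pi}{4} \right)} + 2 \sqrt{2} A B \sin{\left(x y + \frac{\pi}{4} \right)} \cos{\left(x \right)} - 4 \sqrt{2} A C y \sin{\left(x \right)} \cos{\left(x y + \frac{\pi}{4} \right)} + 2 \sqrt{2} A C y \cos{\left(x \right)} \cos{\left(x y + \frac{\pi}{4} \right)} - 2 \sqrt{2} A C \sin{\left(x \right)} \sin{\left(x y + \frac{\pi}{4} \right)} + \frac{\sqrt{2} A x \cos{\left(x y + \frac{\pi}{4} \right)}}{2} - 3 \sqrt{2} A y \cos{\left(x y + \frac{\pi}{4} \right)} + 2 B^{2} \sin{\left(x \right)} \cos{\left(x \right)} + 2 B^{2} \cos^{2}{\left(x \right)} - 2 B C \sin^{2}{\left(x \right)} - 4 B C \sin{\left(x \right)} \cos{\left(x \right)} + 2 B C \cos^{2}{\left(x \right)} - 3 B \cos{\left(x \right)} + 2 C^{2} \sin^{2}{\left(x \right)} - 2 C^{2} \sin{\left(x \right)} \cos{\left(x \right)} + 3 C \sin{\left(x \right)}
This must equal f(x, y) identically; expanded, f = - \sqrt{2} x \cos{\left(x y + \frac{\pi}{4} \right)} + 16 y^{2} \cos^{2}{\left(x y + \frac{\pi}{4} \right)} + 20 \sqrt{2} y \sin{\left(x \right)} \cos{\left(x y + \frac{\pi}{4} \right)} + 16 y \sin{\left(x y + \frac{\pi}{4} \right)} \cos{\left(x y + \frac{\pi}{4} \right)} + 6 \sqrt{2} y \cos{\left(x y + \frac{\pi}{4} \right)} + 12 \sin^{2}{\left(x \right)} + 8 \sqrt{2} \sin{\left(x \right)} \sin{\left(x y + \frac{\pi}{4} \right)} + 2 \sin{\left(x \right)} \cos{\left(x \right)} + 6 \sin{\left(x \right)} + 4 \sqrt{2} \sin{\left(x y + \frac{\pi}{4} \right)} \cos{\left(x \right)} - 2 \cos^{2}{\left(x \right)} + 3 \cos{\left(x \right)}.
Matching coefficients of the independent functions:
  [y^{2} \cos^{2}{\left(x y + \frac{\pi}{4} \right)}, y \sin{\left(x y + \frac{\pi}{4} \right)} \cos{\left(x y + \frac{\pi}{4} \right)}]:  4 A^{2} = 16
  [\sin{\left(x \right)} \cos{\left(x \right)}]:  2 B^{2} - 4 B C - 2 C^{2} = 2
  [\sqrt{2} x \cos{\left(x y + \frac{\pi}{4} \right)}]:  \frac{A}{2} = -1
  [\sqrt{2} y \cos{\left(x y + \frac{\pi}{4} \right)}]:  - 3 A = 6
  [\sqrt{2} \sin{\left(x \right)} \sin{\left(x y + \frac{\pi}{4} \right)}]:  - 2 A C = 8
  [\sqrt{2} \sin{\left(x y + \frac{\pi}{4} \right)} \cos{\left(x \right)}]:  2 A B = 4
  [\sqrt{2} y \sin{\left(x \right)} \cos{\left(x y + \frac{\pi}{4} \right)}]:  2 A B - 4 A C = 20
  [\sqrt{2} y \cos{\left(x \right)} \cos{\left(x y + \frac{\pi}{4} \right)}]:  4 A B + 2 A C = 0
  [\sin{\left(x \right)}]:  3 C = 6
  [\sin^{2}{\left(x \right)}]:  - 2 B C + 2 C^{2} = 12
  [\cos{\left(x \right)}]:  - 3 B = 3
  [\cos^{2}{\left(x \right)}]:  2 B^{2} + 2 B C = -2
Solving: A = -2, B = -1, C = 2.
Check against the point condition:
  u(1, 0) = -2 - \sin{\left(1 \right)} + 2 \cos{\left(1 \right)}  ⟹  A + B \sin{\left(1 \right)} + C \cos{\left(1 \right)} = -2 - \sin{\left(1 \right)} + 2 \cos{\left(1 \right)}  ✓
Hence u(x, y) = - \sin{\left(x \right)} - 2 \sqrt{2} \sin{\left(x y + \frac{\pi}{4} \right)} + 2 \cos{\left(x \right)}.

Answer: u(x, y) = - \sin{\left(x \right)} - 2 \sqrt{2} \sin{\left(x y + \frac{\pi}{4} \right)} + 2 \cos{\left(x \right)}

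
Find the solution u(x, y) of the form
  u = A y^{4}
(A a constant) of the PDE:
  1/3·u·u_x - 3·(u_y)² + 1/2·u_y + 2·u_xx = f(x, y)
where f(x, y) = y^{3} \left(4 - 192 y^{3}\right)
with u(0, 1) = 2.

Substitute the ansatz u = A y^{4} into the left-hand side.
Derivatives of the ansatz:
  u_x = 0
  u_y = 4 A y^{3}
  u_xx = 0
Term by term:
  1/3·u·u_x = 0
  -3·(u_y)² = - 48 A^{2} y^{6}
  1/2·u_y = 2 A y^{3}
  2·u_xx = 0
So the left-hand side equals
  - 48 A^{2} y^{6} + 2 A y^{3}
This must equal f(x, y) identically; expanded, f = - 192 y^{6} + 4 y^{3}.
Matching coefficients of the independent functions:
  [y^{3}]:  2 A = 4
  [y^{6}]:  - 48 A^{2} = -192
Solving: A = 2.
Check against the point condition:
  u(0, 1) = 2  ⟹  A = 2  ✓
Hence u(x, y) = 2 y^{4}.

Answer: u(x, y) = 2 y^{4}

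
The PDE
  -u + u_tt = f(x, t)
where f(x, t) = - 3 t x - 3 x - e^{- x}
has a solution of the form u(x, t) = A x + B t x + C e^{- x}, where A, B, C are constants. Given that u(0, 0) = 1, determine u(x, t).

Answer: u(x, t) = 3 t x + 3 x + e^{- x}

Derivation:
Substitute the ansatz u = A x + B t x + C e^{- x} into the left-hand side.
Derivatives of the ansatz:
  u_tt = 0
Term by term:
  -u = - A x - B t x - C e^{- x}
  u_tt = 0
So the left-hand side equals
  - A x - B t x - C e^{- x}
This must equal f(x, t) = - 3 t x - 3 x - e^{- x} identically.
Matching coefficients of the independent functions:
  [x]:  - A = -3
  [t x]:  - B = -3
  [e^{- x}]:  - C = -1
Solving: A = 3, B = 3, C = 1.
Check against the point condition:
  u(0, 0) = 1  ⟹  C = 1  ✓
Hence u(x, t) = 3 t x + 3 x + e^{- x}.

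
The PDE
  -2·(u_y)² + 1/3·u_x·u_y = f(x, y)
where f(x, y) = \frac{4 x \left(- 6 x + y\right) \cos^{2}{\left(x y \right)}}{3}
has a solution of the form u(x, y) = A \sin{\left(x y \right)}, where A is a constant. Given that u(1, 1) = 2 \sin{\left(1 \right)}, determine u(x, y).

Substitute the ansatz u = A \sin{\left(x y \right)} into the left-hand side.
Derivatives of the ansatz:
  u_y = A x \cos{\left(x y \right)}
  u_x = A y \cos{\left(x y \right)}
Term by term:
  -2·(u_y)² = - 2 A^{2} x^{2} \cos^{2}{\left(x y \right)}
  1/3·u_x·u_y = \frac{A^{2} x y \cos^{2}{\left(x y \right)}}{3}
So the left-hand side equals
  - 2 A^{2} x^{2} \cos^{2}{\left(x y \right)} + \frac{A^{2} x y \cos^{2}{\left(x y \right)}}{3}
This must equal f(x, y) identically; expanded, f = - 8 x^{2} \cos^{2}{\left(x y \right)} + \frac{4 x y \cos^{2}{\left(x y \right)}}{3}.
Matching coefficients of the independent functions:
  [x^{2} \cos^{2}{\left(x y \right)}]:  - 2 A^{2} = -8
  [x y \cos^{2}{\left(x y \right)}]:  \frac{A^{2}}{3} = \frac{4}{3}
These equations allow (A) = (-2) or (2).
Impose the point condition(s):
  u(1, 1) = 2 \sin{\left(1 \right)}  ⟹  A \sin{\left(1 \right)} = 2 \sin{\left(1 \right)}
Only A = 2 satisfies everything.
Hence u(x, y) = 2 \sin{\left(x y \right)}.

Answer: u(x, y) = 2 \sin{\left(x y \right)}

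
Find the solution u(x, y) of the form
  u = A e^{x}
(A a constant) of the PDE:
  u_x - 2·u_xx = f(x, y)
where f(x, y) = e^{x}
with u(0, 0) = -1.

Substitute the ansatz u = A e^{x} into the left-hand side.
Derivatives of the ansatz:
  u_x = A e^{x}
  u_xx = A e^{x}
Term by term:
  u_x = A e^{x}
  -2·u_xx = - 2 A e^{x}
So the left-hand side equals
  - A e^{x}
This must equal f(x, y) = e^{x} identically.
Matching coefficients of the independent functions:
  [e^{x}]:  - A = 1
Solving: A = -1.
Check against the point condition:
  u(0, 0) = -1  ⟹  A = -1  ✓
Hence u(x, y) = - e^{x}.

Answer: u(x, y) = - e^{x}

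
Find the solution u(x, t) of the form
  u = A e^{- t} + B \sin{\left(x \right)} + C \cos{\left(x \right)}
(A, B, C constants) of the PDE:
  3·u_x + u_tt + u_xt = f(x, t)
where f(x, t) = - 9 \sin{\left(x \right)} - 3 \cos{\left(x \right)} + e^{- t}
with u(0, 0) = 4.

Answer: u(x, t) = - \sin{\left(x \right)} + 3 \cos{\left(x \right)} + e^{- t}

Derivation:
Substitute the ansatz u = A e^{- t} + B \sin{\left(x \right)} + C \cos{\left(x \right)} into the left-hand side.
Derivatives of the ansatz:
  u_x = B \cos{\left(x \right)} - C \sin{\left(x \right)}
  u_tt = A e^{- t}
  u_xt = 0
Term by term:
  3·u_x = 3 B \cos{\left(x \right)} - 3 C \sin{\left(x \right)}
  u_tt = A e^{- t}
  u_xt = 0
So the left-hand side equals
  A e^{- t} + 3 B \cos{\left(x \right)} - 3 C \sin{\left(x \right)}
This must equal f(x, t) = - 9 \sin{\left(x \right)} - 3 \cos{\left(x \right)} + e^{- t} identically.
Matching coefficients of the independent functions:
  [e^{- t}]:  A = 1
  [\sin{\left(x \right)}]:  - 3 C = -9
  [\cos{\left(x \right)}]:  3 B = -3
Solving: A = 1, B = -1, C = 3.
Check against the point condition:
  u(0, 0) = 4  ⟹  A + C = 4  ✓
Hence u(x, t) = - \sin{\left(x \right)} + 3 \cos{\left(x \right)} + e^{- t}.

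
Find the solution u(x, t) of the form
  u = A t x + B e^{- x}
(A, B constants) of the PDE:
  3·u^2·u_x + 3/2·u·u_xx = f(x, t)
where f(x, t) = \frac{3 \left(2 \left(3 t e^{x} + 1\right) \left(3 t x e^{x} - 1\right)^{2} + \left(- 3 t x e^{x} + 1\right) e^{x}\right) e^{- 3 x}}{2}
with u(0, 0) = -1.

Substitute the ansatz u = A t x + B e^{- x} into the left-hand side.
Derivatives of the ansatz:
  u_x = A t - B e^{- x}
  u_xx = B e^{- x}
Term by term:
  3·u^2·u_x = 3 A^{3} t^{3} x^{2} - 3 A^{2} B t^{2} x^{2} e^{- x} + 6 A^{2} B t^{2} x e^{- x} - 6 A B^{2} t x e^{- 2 x} + 3 A B^{2} t e^{- 2 x} - 3 B^{3} e^{- 3 x}
  3/2·u·u_xx = \frac{3 A B t x e^{- x}}{2} + \frac{3 B^{2} e^{- 2 x}}{2}
So the left-hand side equals
  3 A^{3} t^{3} x^{2} - 3 A^{2} B t^{2} x^{2} e^{- x} + 6 A^{2} B t^{2} x e^{- x} - 6 A B^{2} t x e^{- 2 x} + 3 A B^{2} t e^{- 2 x} + \frac{3 A B t x e^{- x}}{2} - 3 B^{3} e^{- 3 x} + \frac{3 B^{2} e^{- 2 x}}{2}
This must equal f(x, t) identically; expanded, f = 81 t^{3} x^{2} + 27 t^{2} x^{2} e^{- x} - 54 t^{2} x e^{- x} - \frac{9 t x e^{- x}}{2} - 18 t x e^{- 2 x} + 9 t e^{- 2 x} + \frac{3 e^{- 2 x}}{2} + 3 e^{- 3 x}.
Matching coefficients of the independent functions:
  [t e^{- 2 x}]:  3 A B^{2} = 9
  [t^{3} x^{2}]:  3 A^{3} = 81
  [t x e^{- 2 x}]:  - 6 A B^{2} = -18
  [t x e^{- x}]:  \frac{3 A B}{2} = - \frac{9}{2}
  [t^{2} x e^{- x}]:  6 A^{2} B = -54
  [t^{2} x^{2} e^{- x}]:  - 3 A^{2} B = 27
  [e^{- 3 x}]:  - 3 B^{3} = 3
  [e^{- 2 x}]:  \frac{3 B^{2}}{2} = \frac{3}{2}
Solving: A = 3, B = -1.
Check against the point condition:
  u(0, 0) = -1  ⟹  B = -1  ✓
Hence u(x, t) = 3 t x - e^{- x}.

Answer: u(x, t) = 3 t x - e^{- x}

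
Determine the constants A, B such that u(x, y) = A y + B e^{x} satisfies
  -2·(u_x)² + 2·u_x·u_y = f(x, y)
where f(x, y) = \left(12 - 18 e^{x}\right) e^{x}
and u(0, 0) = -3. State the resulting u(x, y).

Answer: u(x, y) = - 2 y - 3 e^{x}

Derivation:
Substitute the ansatz u = A y + B e^{x} into the left-hand side.
Derivatives of the ansatz:
  u_x = B e^{x}
  u_y = A
Term by term:
  -2·(u_x)² = - 2 B^{2} e^{2 x}
  2·u_x·u_y = 2 A B e^{x}
So the left-hand side equals
  2 A B e^{x} - 2 B^{2} e^{2 x}
This must equal f(x, y) identically; expanded, f = - 18 e^{2 x} + 12 e^{x}.
Matching coefficients of the independent functions:
  [e^{x}]:  2 A B = 12
  [e^{2 x}]:  - 2 B^{2} = -18
These equations allow (A, B) = (-2, -3) or (2, 3).
Impose the point condition(s):
  u(0, 0) = -3  ⟹  B = -3
Only A = -2, B = -3 satisfies everything.
Hence u(x, y) = - 2 y - 3 e^{x}.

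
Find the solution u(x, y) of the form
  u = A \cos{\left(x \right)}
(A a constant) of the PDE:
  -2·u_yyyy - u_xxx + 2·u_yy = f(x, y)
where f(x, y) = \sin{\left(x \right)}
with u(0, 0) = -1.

Substitute the ansatz u = A \cos{\left(x \right)} into the left-hand side.
Derivatives of the ansatz:
  u_yyyy = 0
  u_xxx = A \sin{\left(x \right)}
  u_yy = 0
Term by term:
  -2·u_yyyy = 0
  -u_xxx = - A \sin{\left(x \right)}
  2·u_yy = 0
So the left-hand side equals
  - A \sin{\left(x \right)}
This must equal f(x, y) = \sin{\left(x \right)} identically.
Matching coefficients of the independent functions:
  [\sin{\left(x \right)}]:  - A = 1
Solving: A = -1.
Check against the point condition:
  u(0, 0) = -1  ⟹  A = -1  ✓
Hence u(x, y) = - \cos{\left(x \right)}.

Answer: u(x, y) = - \cos{\left(x \right)}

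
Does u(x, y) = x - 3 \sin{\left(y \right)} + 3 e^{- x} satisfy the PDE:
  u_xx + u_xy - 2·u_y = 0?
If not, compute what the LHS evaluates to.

Answer: No, the LHS evaluates to 6 \cos{\left(y \right)} + 3 e^{- x}

Derivation:
Evaluate each term of the left-hand side for u = x - 3 \sin{\left(y \right)} + 3 e^{- x}.
Derivatives:
  u_xx = 3 e^{- x}
  u_xy = 0
  u_y = - 3 \cos{\left(y \right)}
Terms:
  u_xx = 3 e^{- x}
  u_xy = 0
  -2·u_y = 6 \cos{\left(y \right)}
Sum: LHS = 6 \cos{\left(y \right)} + 3 e^{- x}
Given right-hand side: 0. Difference LHS − RHS = 6 \cos{\left(y \right)} + 3 e^{- x} ≠ 0, so u is not a solution.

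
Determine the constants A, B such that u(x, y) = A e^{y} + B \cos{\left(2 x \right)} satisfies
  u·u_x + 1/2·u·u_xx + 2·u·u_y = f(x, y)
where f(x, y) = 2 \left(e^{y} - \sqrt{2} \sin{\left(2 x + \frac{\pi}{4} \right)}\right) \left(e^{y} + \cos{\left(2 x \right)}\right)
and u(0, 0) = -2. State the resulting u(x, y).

Substitute the ansatz u = A e^{y} + B \cos{\left(2 x \right)} into the left-hand side.
Derivatives of the ansatz:
  u_x = - 2 B \sin{\left(2 x \right)}
  u_xx = - 4 B \cos{\left(2 x \right)}
  u_y = A e^{y}
Term by term:
  u·u_x = - 2 A B e^{y} \sin{\left(2 x \right)} - 2 B^{2} \sin{\left(2 x \right)} \cos{\left(2 x \right)}
  1/2·u·u_xx = - 2 A B e^{y} \cos{\left(2 x \right)} - 2 B^{2} \cos^{2}{\left(2 x \right)}
  2·u·u_y = 2 A^{2} e^{2 y} + 2 A B e^{y} \cos{\left(2 x \right)}
So the left-hand side equals
  2 A^{2} e^{2 y} - 2 A B e^{y} \sin{\left(2 x \right)} - 2 B^{2} \sin{\left(2 x \right)} \cos{\left(2 x \right)} - 2 B^{2} \cos^{2}{\left(2 x \right)}
This must equal f(x, y) identically; expanded, f = 2 e^{2 y} - 2 e^{y} \sin{\left(2 x \right)} - 2 \sin{\left(2 x \right)} \cos{\left(2 x \right)} - 2 \cos^{2}{\left(2 x \right)}.
Matching coefficients of the independent functions:
  [e^{y} \sin{\left(2 x \right)}]:  - 2 A B = -2
  [\sin{\left(2 x \right)} \cos{\left(2 x \right)}, \cos^{2}{\left(2 x \right)}]:  - 2 B^{2} = -2
  [e^{2 y}]:  2 A^{2} = 2
These equations allow (A, B) = (-1, -1) or (1, 1).
Impose the point condition(s):
  u(0, 0) = -2  ⟹  A + B = -2
Only A = -1, B = -1 satisfies everything.
Hence u(x, y) = - e^{y} - \cos{\left(2 x \right)}.

Answer: u(x, y) = - e^{y} - \cos{\left(2 x \right)}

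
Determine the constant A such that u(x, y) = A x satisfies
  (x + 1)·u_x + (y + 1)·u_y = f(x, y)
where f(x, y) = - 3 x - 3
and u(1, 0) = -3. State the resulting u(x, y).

Substitute the ansatz u = A x into the left-hand side.
Derivatives of the ansatz:
  u_x = A
  u_y = 0
Term by term:
  (x + 1)·u_x = A x + A
  (y + 1)·u_y = 0
So the left-hand side equals
  A x + A
This must equal f(x, y) = - 3 x - 3 identically.
Matching coefficients of the independent functions:
  [constant term, x]:  A = -3
Solving: A = -3.
Check against the point condition:
  u(1, 0) = -3  ⟹  A = -3  ✓
Hence u(x, y) = - 3 x.

Answer: u(x, y) = - 3 x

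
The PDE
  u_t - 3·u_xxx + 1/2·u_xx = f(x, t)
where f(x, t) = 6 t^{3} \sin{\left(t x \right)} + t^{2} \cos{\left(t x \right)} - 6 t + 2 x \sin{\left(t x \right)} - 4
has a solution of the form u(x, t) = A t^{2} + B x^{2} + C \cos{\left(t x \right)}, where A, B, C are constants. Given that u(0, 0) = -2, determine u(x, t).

Answer: u(x, t) = - 3 t^{2} - 4 x^{2} - 2 \cos{\left(t x \right)}

Derivation:
Substitute the ansatz u = A t^{2} + B x^{2} + C \cos{\left(t x \right)} into the left-hand side.
Derivatives of the ansatz:
  u_t = 2 A t - C x \sin{\left(t x \right)}
  u_xxx = C t^{3} \sin{\left(t x \right)}
  u_xx = 2 B - C t^{2} \cos{\left(t x \right)}
Term by term:
  u_t = 2 A t - C x \sin{\left(t x \right)}
  -3·u_xxx = - 3 C t^{3} \sin{\left(t x \right)}
  1/2·u_xx = B - \frac{C t^{2} \cos{\left(t x \right)}}{2}
So the left-hand side equals
  2 A t + B - 3 C t^{3} \sin{\left(t x \right)} - \frac{C t^{2} \cos{\left(t x \right)}}{2} - C x \sin{\left(t x \right)}
This must equal f(x, t) = 6 t^{3} \sin{\left(t x \right)} + t^{2} \cos{\left(t x \right)} - 6 t + 2 x \sin{\left(t x \right)} - 4 identically.
Matching coefficients of the independent functions:
  [constant term]:  B = -4
  [t]:  2 A = -6
  [t^{2} \cos{\left(t x \right)}]:  - \frac{C}{2} = 1
  [t^{3} \sin{\left(t x \right)}]:  - 3 C = 6
  [x \sin{\left(t x \right)}]:  - C = 2
Solving: A = -3, B = -4, C = -2.
Check against the point condition:
  u(0, 0) = -2  ⟹  C = -2  ✓
Hence u(x, t) = - 3 t^{2} - 4 x^{2} - 2 \cos{\left(t x \right)}.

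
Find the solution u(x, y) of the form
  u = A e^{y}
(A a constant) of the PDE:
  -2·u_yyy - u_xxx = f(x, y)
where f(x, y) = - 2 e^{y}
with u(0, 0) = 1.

Substitute the ansatz u = A e^{y} into the left-hand side.
Derivatives of the ansatz:
  u_yyy = A e^{y}
  u_xxx = 0
Term by term:
  -2·u_yyy = - 2 A e^{y}
  -u_xxx = 0
So the left-hand side equals
  - 2 A e^{y}
This must equal f(x, y) = - 2 e^{y} identically.
Matching coefficients of the independent functions:
  [e^{y}]:  - 2 A = -2
Solving: A = 1.
Check against the point condition:
  u(0, 0) = 1  ⟹  A = 1  ✓
Hence u(x, y) = e^{y}.

Answer: u(x, y) = e^{y}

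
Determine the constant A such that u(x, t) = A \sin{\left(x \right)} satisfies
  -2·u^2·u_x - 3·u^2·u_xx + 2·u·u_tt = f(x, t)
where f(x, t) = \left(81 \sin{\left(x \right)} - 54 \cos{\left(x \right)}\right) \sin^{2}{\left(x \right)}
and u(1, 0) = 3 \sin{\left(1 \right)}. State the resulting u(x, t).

Answer: u(x, t) = 3 \sin{\left(x \right)}

Derivation:
Substitute the ansatz u = A \sin{\left(x \right)} into the left-hand side.
Derivatives of the ansatz:
  u_x = A \cos{\left(x \right)}
  u_xx = - A \sin{\left(x \right)}
  u_tt = 0
Term by term:
  -2·u^2·u_x = - 2 A^{3} \sin^{2}{\left(x \right)} \cos{\left(x \right)}
  -3·u^2·u_xx = 3 A^{3} \sin^{3}{\left(x \right)}
  2·u·u_tt = 0
So the left-hand side equals
  3 A^{3} \sin^{3}{\left(x \right)} - 2 A^{3} \sin^{2}{\left(x \right)} \cos{\left(x \right)}
This must equal f(x, t) identically; expanded, f = 81 \sin^{3}{\left(x \right)} - 54 \sin^{2}{\left(x \right)} \cos{\left(x \right)}.
Matching coefficients of the independent functions:
  [\sin^{2}{\left(x \right)} \cos{\left(x \right)}]:  - 2 A^{3} = -54
  [\sin^{3}{\left(x \right)}]:  3 A^{3} = 81
Solving: A = 3.
Check against the point condition:
  u(1, 0) = 3 \sin{\left(1 \right)}  ⟹  A \sin{\left(1 \right)} = 3 \sin{\left(1 \right)}  ✓
Hence u(x, t) = 3 \sin{\left(x \right)}.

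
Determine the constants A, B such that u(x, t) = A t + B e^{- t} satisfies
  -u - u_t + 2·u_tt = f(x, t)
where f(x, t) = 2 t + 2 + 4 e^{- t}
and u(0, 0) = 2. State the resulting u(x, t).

Substitute the ansatz u = A t + B e^{- t} into the left-hand side.
Derivatives of the ansatz:
  u_t = A - B e^{- t}
  u_tt = B e^{- t}
Term by term:
  -u = - A t - B e^{- t}
  -u_t = - A + B e^{- t}
  2·u_tt = 2 B e^{- t}
So the left-hand side equals
  - A t - A + 2 B e^{- t}
This must equal f(x, t) = 2 t + 2 + 4 e^{- t} identically.
Matching coefficients of the independent functions:
  [constant term, t]:  - A = 2
  [e^{- t}]:  2 B = 4
Solving: A = -2, B = 2.
Check against the point condition:
  u(0, 0) = 2  ⟹  B = 2  ✓
Hence u(x, t) = - 2 t + 2 e^{- t}.

Answer: u(x, t) = - 2 t + 2 e^{- t}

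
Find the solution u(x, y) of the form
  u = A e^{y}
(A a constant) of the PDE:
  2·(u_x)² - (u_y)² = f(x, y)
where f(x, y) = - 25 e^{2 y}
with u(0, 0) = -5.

Substitute the ansatz u = A e^{y} into the left-hand side.
Derivatives of the ansatz:
  u_x = 0
  u_y = A e^{y}
Term by term:
  2·(u_x)² = 0
  -(u_y)² = - A^{2} e^{2 y}
So the left-hand side equals
  - A^{2} e^{2 y}
This must equal f(x, y) = - 25 e^{2 y} identically.
Matching coefficients of the independent functions:
  [e^{2 y}]:  - A^{2} = -25
These equations allow (A) = (-5) or (5).
Impose the point condition(s):
  u(0, 0) = -5  ⟹  A = -5
Only A = -5 satisfies everything.
Hence u(x, y) = - 5 e^{y}.

Answer: u(x, y) = - 5 e^{y}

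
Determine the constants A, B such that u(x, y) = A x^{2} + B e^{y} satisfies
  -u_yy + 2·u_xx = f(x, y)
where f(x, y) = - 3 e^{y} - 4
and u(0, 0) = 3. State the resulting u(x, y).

Answer: u(x, y) = - x^{2} + 3 e^{y}

Derivation:
Substitute the ansatz u = A x^{2} + B e^{y} into the left-hand side.
Derivatives of the ansatz:
  u_yy = B e^{y}
  u_xx = 2 A
Term by term:
  -u_yy = - B e^{y}
  2·u_xx = 4 A
So the left-hand side equals
  4 A - B e^{y}
This must equal f(x, y) = - 3 e^{y} - 4 identically.
Matching coefficients of the independent functions:
  [constant term]:  4 A = -4
  [e^{y}]:  - B = -3
Solving: A = -1, B = 3.
Check against the point condition:
  u(0, 0) = 3  ⟹  B = 3  ✓
Hence u(x, y) = - x^{2} + 3 e^{y}.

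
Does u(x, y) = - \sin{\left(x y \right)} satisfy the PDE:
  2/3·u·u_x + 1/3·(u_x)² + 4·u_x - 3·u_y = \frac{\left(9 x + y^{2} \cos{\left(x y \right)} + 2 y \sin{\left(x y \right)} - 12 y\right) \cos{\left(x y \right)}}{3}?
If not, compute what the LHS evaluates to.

Evaluate each term of the left-hand side for u = - \sin{\left(x y \right)}.
Derivatives:
  u_x = - y \cos{\left(x y \right)}
  u_y = - x \cos{\left(x y \right)}
Terms:
  2/3·u·u_x = \frac{y \sin{\left(2 x y \right)}}{3}
  1/3·(u_x)² = \frac{y^{2} \cos^{2}{\left(x y \right)}}{3}
  4·u_x = - 4 y \cos{\left(x y \right)}
  -3·u_y = 3 x \cos{\left(x y \right)}
Sum: LHS = \frac{\left(9 x + y^{2} \cos{\left(x y \right)} + 2 y \sin{\left(x y \right)} - 12 y\right) \cos{\left(x y \right)}}{3}
This is exactly the given right-hand side, so u is a solution.

Answer: Yes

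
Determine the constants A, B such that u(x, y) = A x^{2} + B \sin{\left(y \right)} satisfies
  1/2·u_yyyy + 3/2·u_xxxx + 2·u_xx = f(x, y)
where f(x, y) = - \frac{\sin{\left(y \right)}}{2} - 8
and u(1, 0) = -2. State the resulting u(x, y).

Substitute the ansatz u = A x^{2} + B \sin{\left(y \right)} into the left-hand side.
Derivatives of the ansatz:
  u_yyyy = B \sin{\left(y \right)}
  u_xxxx = 0
  u_xx = 2 A
Term by term:
  1/2·u_yyyy = \frac{B \sin{\left(y \right)}}{2}
  3/2·u_xxxx = 0
  2·u_xx = 4 A
So the left-hand side equals
  4 A + \frac{B \sin{\left(y \right)}}{2}
This must equal f(x, y) = - \frac{\sin{\left(y \right)}}{2} - 8 identically.
Matching coefficients of the independent functions:
  [constant term]:  4 A = -8
  [\sin{\left(y \right)}]:  \frac{B}{2} = - \frac{1}{2}
Solving: A = -2, B = -1.
Check against the point condition:
  u(1, 0) = -2  ⟹  A = -2  ✓
Hence u(x, y) = - 2 x^{2} - \sin{\left(y \right)}.

Answer: u(x, y) = - 2 x^{2} - \sin{\left(y \right)}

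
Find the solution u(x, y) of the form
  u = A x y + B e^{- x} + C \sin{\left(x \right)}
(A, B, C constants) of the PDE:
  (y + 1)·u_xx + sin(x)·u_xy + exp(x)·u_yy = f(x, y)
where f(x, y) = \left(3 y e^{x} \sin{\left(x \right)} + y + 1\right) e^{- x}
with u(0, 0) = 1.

Substitute the ansatz u = A x y + B e^{- x} + C \sin{\left(x \right)} into the left-hand side.
Derivatives of the ansatz:
  u_xx = B e^{- x} - C \sin{\left(x \right)}
  u_xy = A
  u_yy = 0
Term by term:
  (y + 1)·u_xx = B y e^{- x} + B e^{- x} - C y \sin{\left(x \right)} - C \sin{\left(x \right)}
  sin(x)·u_xy = A \sin{\left(x \right)}
  exp(x)·u_yy = 0
So the left-hand side equals
  A \sin{\left(x \right)} + B y e^{- x} + B e^{- x} - C y \sin{\left(x \right)} - C \sin{\left(x \right)}
This must equal f(x, y) identically; expanded, f = 3 y \sin{\left(x \right)} + y e^{- x} + e^{- x}.
Matching coefficients of the independent functions:
  [y e^{- x}, e^{- x}]:  B = 1
  [y \sin{\left(x \right)}]:  - C = 3
  [\sin{\left(x \right)}]:  A - C = 0
Solving: A = -3, B = 1, C = -3.
Check against the point condition:
  u(0, 0) = 1  ⟹  B = 1  ✓
Hence u(x, y) = - 3 x y - 3 \sin{\left(x \right)} + e^{- x}.

Answer: u(x, y) = - 3 x y - 3 \sin{\left(x \right)} + e^{- x}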